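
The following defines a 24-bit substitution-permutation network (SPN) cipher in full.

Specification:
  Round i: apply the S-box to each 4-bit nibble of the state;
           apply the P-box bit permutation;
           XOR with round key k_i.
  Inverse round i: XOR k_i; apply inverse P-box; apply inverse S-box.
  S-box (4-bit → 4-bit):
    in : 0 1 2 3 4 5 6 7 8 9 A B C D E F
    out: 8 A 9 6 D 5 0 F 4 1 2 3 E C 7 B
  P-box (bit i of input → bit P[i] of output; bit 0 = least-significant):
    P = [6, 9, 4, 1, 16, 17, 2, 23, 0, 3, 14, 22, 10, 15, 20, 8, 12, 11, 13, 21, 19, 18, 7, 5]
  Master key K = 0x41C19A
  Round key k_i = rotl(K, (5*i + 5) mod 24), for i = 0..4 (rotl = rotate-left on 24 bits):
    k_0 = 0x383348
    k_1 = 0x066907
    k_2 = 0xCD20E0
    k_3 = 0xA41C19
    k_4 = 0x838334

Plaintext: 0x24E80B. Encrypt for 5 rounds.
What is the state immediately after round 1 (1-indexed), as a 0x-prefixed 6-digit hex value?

0x80C528

s_0 = plaintext = 0x24E80B
s_1 = Round(s_0, k_0) = 0x80C528
s_2 = Round(s_1, k_1) = 0xB7A896
s_3 = Round(s_2, k_2) = 0xE0D8E0
s_4 = Round(s_3, k_3) = 0x9B5D9F
s_5 = Round(s_4, k_4) = 0xDADD76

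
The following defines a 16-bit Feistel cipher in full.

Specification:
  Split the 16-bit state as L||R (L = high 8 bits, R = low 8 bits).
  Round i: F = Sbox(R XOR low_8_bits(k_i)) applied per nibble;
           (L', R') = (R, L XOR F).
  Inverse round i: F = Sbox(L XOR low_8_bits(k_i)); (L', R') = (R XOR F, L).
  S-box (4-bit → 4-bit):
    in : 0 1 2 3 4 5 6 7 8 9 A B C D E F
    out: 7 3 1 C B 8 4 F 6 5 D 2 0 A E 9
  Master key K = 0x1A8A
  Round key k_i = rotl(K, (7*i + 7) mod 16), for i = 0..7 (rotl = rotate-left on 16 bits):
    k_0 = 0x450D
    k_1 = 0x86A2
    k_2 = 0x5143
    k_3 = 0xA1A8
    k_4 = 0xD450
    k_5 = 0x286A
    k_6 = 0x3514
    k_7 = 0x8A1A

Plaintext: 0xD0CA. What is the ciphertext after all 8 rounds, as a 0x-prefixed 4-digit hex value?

s_0 = plaintext = 0xD0CA
s_1 = Round(s_0, k_0) = 0xCADF
s_2 = Round(s_1, k_1) = 0xDF30
s_3 = Round(s_2, k_2) = 0x3023
s_4 = Round(s_3, k_3) = 0x2352
s_5 = Round(s_4, k_4) = 0x5252
s_6 = Round(s_5, k_5) = 0x5294
s_7 = Round(s_6, k_6) = 0x9435
s_8 = Round(s_7, k_7) = 0x358D

0x358D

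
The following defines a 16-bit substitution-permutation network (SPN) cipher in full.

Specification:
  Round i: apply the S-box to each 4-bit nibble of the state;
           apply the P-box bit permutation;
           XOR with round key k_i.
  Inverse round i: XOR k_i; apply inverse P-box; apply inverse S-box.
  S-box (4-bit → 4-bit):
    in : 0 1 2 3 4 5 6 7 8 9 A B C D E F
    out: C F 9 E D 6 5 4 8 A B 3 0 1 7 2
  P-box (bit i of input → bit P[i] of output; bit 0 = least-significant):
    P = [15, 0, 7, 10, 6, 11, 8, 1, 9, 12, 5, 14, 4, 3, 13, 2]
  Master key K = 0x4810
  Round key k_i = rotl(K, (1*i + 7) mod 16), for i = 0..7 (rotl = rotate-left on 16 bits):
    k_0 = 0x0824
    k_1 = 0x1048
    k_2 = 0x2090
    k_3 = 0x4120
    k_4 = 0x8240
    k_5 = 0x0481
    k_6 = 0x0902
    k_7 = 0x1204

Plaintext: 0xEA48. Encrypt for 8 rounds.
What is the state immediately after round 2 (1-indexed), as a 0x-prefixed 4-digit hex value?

0xA1C9

s_0 = plaintext = 0xEA48
s_1 = Round(s_0, k_0) = 0x7F7E
s_2 = Round(s_1, k_1) = 0xA1C9
s_3 = Round(s_2, k_2) = 0x76AD
s_4 = Round(s_3, k_3) = 0xEB42
s_5 = Round(s_4, k_4) = 0x351A
s_6 = Round(s_5, k_5) = 0xB9EE
s_7 = Round(s_6, k_6) = 0xD0DB
s_8 = Round(s_7, k_7) = 0xD275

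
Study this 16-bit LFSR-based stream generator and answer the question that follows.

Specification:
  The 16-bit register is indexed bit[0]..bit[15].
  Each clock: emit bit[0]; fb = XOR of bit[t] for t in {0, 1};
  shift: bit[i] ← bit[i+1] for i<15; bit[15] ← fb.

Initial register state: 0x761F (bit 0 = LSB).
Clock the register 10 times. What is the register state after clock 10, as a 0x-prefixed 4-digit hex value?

0x441D

reg_0 = 0x761F
clock 1: out=1, reg = 0x3B0F
clock 2: out=1, reg = 0x1D87
clock 3: out=1, reg = 0x0EC3
clock 4: out=1, reg = 0x0761
clock 5: out=1, reg = 0x83B0
clock 6: out=0, reg = 0x41D8
clock 7: out=0, reg = 0x20EC
clock 8: out=0, reg = 0x1076
clock 9: out=0, reg = 0x883B
clock 10: out=1, reg = 0x441D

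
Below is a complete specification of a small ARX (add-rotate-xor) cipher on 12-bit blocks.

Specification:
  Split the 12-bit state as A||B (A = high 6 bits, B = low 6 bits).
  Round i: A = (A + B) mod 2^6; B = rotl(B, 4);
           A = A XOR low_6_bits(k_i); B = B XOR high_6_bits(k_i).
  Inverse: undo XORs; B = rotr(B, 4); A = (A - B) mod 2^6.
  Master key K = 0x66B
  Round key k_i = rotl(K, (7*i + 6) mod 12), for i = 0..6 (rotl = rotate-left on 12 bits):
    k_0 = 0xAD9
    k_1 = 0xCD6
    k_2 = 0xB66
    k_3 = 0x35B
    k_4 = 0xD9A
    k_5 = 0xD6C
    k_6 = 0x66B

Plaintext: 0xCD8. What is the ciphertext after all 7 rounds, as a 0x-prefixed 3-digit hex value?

0x5AB

s_0 = plaintext = 0xCD8
s_1 = Round(s_0, k_0) = 0x4AD
s_2 = Round(s_1, k_1) = 0xA68
s_3 = Round(s_2, k_2) = 0xDE7
s_4 = Round(s_3, k_3) = 0x174
s_5 = Round(s_4, k_4) = 0x8FB
s_6 = Round(s_5, k_5) = 0xC8B
s_7 = Round(s_6, k_6) = 0x5AB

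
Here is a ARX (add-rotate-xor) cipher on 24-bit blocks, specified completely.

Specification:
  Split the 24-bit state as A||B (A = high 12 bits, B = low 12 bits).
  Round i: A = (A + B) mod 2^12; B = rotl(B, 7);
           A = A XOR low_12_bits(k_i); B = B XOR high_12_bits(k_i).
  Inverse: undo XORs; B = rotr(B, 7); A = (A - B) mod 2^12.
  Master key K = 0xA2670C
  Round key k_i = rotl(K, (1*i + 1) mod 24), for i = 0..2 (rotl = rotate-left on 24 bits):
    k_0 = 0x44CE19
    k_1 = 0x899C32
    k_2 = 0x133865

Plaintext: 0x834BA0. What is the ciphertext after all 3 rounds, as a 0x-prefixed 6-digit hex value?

s_0 = plaintext = 0x834BA0
s_1 = Round(s_0, k_0) = 0xDCD411
s_2 = Round(s_1, k_1) = 0xDEC039
s_3 = Round(s_2, k_2) = 0x640DB2

0x640DB2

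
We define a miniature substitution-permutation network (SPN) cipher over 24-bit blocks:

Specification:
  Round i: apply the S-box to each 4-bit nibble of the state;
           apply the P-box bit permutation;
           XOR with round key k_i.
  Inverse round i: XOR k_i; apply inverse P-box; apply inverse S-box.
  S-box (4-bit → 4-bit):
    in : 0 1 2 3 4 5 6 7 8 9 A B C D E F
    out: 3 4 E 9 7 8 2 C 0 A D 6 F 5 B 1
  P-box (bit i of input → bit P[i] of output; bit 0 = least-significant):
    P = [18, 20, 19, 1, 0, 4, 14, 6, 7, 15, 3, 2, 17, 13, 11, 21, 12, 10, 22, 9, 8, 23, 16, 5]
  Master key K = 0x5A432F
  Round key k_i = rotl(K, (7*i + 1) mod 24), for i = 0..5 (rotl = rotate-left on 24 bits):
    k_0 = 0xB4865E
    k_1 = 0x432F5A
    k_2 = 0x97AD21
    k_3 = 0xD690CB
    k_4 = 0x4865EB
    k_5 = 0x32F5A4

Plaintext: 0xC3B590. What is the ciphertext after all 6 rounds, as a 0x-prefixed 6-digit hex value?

0xE889E1

s_0 = plaintext = 0xC3B590
s_1 = Round(s_0, k_0) = 0x21BD2A
s_2 = Round(s_1, k_1) = 0x8E47A0
s_3 = Round(s_2, k_2) = 0x81D36C
s_4 = Round(s_3, k_3) = 0x88985D
s_5 = Round(s_4, k_4) = 0x6445AB
s_6 = Round(s_5, k_5) = 0xE889E1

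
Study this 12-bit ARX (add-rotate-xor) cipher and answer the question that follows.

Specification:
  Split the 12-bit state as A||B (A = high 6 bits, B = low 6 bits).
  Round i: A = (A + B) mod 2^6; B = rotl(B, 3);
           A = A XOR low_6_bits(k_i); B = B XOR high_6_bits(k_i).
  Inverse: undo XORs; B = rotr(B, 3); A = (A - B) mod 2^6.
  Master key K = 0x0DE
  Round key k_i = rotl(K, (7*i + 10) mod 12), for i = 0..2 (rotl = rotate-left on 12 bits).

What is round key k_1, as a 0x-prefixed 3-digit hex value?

0xBC1

K = 0x0DE
k_0 = rotl(K, (7*0+10) mod 12) = rotl(K, 10) = 0x837
k_1 = rotl(K, (7*1+10) mod 12) = rotl(K, 5) = 0xBC1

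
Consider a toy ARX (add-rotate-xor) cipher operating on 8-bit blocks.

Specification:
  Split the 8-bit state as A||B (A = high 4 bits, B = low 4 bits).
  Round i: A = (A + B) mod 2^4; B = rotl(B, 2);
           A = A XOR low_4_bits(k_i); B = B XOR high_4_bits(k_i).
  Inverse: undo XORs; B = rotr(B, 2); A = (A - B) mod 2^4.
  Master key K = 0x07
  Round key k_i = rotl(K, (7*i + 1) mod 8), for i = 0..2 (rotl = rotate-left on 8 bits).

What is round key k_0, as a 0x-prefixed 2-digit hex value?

0x0E

K = 0x07
k_0 = rotl(K, (7*0+1) mod 8) = rotl(K, 1) = 0x0E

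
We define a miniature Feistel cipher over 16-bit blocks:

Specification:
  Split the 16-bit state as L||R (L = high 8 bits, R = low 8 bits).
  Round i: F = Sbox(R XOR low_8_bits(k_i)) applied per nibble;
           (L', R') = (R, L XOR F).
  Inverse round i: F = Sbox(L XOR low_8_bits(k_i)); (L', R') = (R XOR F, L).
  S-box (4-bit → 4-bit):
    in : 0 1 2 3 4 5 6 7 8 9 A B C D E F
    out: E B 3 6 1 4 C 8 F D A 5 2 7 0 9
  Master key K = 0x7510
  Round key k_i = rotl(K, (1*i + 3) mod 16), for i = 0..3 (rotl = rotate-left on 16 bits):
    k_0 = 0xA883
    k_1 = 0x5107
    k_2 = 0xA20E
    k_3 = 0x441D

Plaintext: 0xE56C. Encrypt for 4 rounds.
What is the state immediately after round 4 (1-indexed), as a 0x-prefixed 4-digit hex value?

0x2404

s_0 = plaintext = 0xE56C
s_1 = Round(s_0, k_0) = 0x6CEC
s_2 = Round(s_1, k_1) = 0xEC69
s_3 = Round(s_2, k_2) = 0x6924
s_4 = Round(s_3, k_3) = 0x2404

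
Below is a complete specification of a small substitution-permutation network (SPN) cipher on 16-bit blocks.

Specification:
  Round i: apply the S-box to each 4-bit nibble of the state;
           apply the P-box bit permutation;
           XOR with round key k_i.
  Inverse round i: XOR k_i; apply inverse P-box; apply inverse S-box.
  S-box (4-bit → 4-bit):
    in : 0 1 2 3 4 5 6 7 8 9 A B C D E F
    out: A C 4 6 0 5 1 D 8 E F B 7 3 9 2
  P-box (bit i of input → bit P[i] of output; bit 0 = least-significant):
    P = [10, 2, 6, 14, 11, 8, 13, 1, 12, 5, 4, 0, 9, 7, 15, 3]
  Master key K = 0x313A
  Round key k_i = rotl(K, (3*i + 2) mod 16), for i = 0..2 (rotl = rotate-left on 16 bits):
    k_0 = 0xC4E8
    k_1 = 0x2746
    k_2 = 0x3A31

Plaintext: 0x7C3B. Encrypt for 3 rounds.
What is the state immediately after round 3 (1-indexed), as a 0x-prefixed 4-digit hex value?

s_0 = plaintext = 0x7C3B
s_1 = Round(s_0, k_0) = 0x33D4
s_2 = Round(s_1, k_1) = 0xAEF6
s_3 = Round(s_2, k_2) = 0xADB8

0xADB8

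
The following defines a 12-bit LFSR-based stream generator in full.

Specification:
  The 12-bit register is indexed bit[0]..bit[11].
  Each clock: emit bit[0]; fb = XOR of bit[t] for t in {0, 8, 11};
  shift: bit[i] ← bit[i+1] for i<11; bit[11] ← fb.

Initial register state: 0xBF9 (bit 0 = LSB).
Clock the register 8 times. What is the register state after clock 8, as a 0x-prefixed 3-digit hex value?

0xA1B

reg_0 = 0xBF9
clock 1: out=1, reg = 0xDFC
clock 2: out=0, reg = 0x6FE
clock 3: out=0, reg = 0x37F
clock 4: out=1, reg = 0x1BF
clock 5: out=1, reg = 0x0DF
clock 6: out=1, reg = 0x86F
clock 7: out=1, reg = 0x437
clock 8: out=1, reg = 0xA1B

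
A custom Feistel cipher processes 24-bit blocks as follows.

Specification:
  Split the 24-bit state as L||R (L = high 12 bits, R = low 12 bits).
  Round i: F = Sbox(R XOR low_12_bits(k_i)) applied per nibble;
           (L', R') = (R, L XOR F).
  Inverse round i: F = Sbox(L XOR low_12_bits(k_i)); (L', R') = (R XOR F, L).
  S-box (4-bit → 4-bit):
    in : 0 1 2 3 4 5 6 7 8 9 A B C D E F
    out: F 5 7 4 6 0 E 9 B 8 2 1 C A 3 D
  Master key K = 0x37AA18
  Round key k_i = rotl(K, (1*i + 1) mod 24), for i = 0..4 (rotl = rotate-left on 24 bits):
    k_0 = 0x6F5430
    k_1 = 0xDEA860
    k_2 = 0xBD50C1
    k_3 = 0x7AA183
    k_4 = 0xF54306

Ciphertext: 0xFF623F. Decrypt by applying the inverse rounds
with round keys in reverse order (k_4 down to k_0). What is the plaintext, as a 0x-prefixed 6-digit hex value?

s_0 = ciphertext = 0xFF623F
s_1 = InvRound(s_0, k_4) = 0xEE0FF6
s_2 = InvRound(s_1, k_3) = 0x212EE0
s_3 = InvRound(s_2, k_2) = 0x944212
s_4 = InvRound(s_3, k_1) = 0x764944
s_5 = InvRound(s_4, k_0) = 0xD42764

0xD42764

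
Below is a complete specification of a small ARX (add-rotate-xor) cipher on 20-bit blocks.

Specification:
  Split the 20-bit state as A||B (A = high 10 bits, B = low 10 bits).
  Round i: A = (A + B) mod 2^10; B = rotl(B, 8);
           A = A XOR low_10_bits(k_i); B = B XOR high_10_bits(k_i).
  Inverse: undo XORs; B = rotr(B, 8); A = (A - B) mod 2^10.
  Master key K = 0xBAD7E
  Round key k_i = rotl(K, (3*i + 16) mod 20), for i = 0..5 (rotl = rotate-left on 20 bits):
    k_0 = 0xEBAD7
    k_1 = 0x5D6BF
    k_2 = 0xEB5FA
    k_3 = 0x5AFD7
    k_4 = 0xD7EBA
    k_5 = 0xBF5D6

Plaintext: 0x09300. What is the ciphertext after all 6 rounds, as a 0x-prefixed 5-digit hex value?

s_0 = plaintext = 0x09300
s_1 = Round(s_0, k_0) = 0x7CF6E
s_2 = Round(s_1, k_1) = 0xF7BAE
s_3 = Round(s_2, k_2) = 0x9D946
s_4 = Round(s_3, k_3) = 0x1AF3A
s_5 = Round(s_4, k_4) = 0x47D91
s_6 = Round(s_5, k_5) = 0xD9B99

0xD9B99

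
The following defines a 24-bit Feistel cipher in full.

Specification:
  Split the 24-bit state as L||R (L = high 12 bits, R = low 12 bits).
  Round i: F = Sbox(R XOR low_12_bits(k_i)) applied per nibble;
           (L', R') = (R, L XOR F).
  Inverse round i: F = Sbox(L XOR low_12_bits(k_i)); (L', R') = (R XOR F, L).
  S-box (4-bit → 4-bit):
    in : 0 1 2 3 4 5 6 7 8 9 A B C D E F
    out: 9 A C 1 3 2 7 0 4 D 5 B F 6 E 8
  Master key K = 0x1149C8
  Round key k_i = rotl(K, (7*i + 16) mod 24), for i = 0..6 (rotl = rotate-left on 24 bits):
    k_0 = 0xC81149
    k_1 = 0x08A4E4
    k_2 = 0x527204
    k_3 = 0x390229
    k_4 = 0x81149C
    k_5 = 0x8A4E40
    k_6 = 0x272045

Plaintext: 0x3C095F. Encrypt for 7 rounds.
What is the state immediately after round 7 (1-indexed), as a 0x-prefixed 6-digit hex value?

s_0 = plaintext = 0x3C095F
s_1 = Round(s_0, k_0) = 0x95F767
s_2 = Round(s_1, k_1) = 0x76781E
s_3 = Round(s_2, k_2) = 0x81E2C2
s_4 = Round(s_3, k_3) = 0x2C21F5
s_5 = Round(s_4, k_4) = 0x1F50BF
s_6 = Round(s_5, k_5) = 0x0BFF7D
s_7 = Round(s_6, k_6) = 0xF7D8AB

0xF7D8AB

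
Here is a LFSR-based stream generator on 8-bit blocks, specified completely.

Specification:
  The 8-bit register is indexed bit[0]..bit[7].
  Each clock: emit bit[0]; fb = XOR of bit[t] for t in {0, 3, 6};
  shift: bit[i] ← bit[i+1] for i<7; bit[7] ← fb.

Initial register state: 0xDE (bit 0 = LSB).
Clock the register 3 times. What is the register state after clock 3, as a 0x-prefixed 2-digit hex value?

reg_0 = 0xDE
clock 1: out=0, reg = 0x6F
clock 2: out=1, reg = 0xB7
clock 3: out=1, reg = 0xDB

0xDB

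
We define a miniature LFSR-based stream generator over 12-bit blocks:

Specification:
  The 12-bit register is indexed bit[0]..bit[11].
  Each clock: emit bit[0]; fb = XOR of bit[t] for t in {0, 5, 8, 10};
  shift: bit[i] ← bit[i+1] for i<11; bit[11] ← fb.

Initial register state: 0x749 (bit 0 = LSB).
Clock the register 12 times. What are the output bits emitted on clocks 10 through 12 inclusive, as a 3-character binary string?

reg_0 = 0x749
clock 1: out=1, reg = 0xBA4
clock 2: out=0, reg = 0x5D2
clock 3: out=0, reg = 0x2E9
clock 4: out=1, reg = 0x174
clock 5: out=0, reg = 0x0BA
clock 6: out=0, reg = 0x85D
clock 7: out=1, reg = 0xC2E
clock 8: out=0, reg = 0x617
clock 9: out=1, reg = 0x30B
clock 10: out=1, reg = 0x185
clock 11: out=1, reg = 0x0C2
clock 12: out=0, reg = 0x061

110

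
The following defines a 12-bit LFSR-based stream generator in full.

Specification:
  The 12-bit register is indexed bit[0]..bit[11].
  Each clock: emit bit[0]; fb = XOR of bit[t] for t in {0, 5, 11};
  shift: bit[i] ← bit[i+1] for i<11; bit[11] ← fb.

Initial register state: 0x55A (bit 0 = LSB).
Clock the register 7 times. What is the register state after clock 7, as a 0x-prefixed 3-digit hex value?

0xA0A

reg_0 = 0x55A
clock 1: out=0, reg = 0x2AD
clock 2: out=1, reg = 0x156
clock 3: out=0, reg = 0x0AB
clock 4: out=1, reg = 0x055
clock 5: out=1, reg = 0x82A
clock 6: out=0, reg = 0x415
clock 7: out=1, reg = 0xA0A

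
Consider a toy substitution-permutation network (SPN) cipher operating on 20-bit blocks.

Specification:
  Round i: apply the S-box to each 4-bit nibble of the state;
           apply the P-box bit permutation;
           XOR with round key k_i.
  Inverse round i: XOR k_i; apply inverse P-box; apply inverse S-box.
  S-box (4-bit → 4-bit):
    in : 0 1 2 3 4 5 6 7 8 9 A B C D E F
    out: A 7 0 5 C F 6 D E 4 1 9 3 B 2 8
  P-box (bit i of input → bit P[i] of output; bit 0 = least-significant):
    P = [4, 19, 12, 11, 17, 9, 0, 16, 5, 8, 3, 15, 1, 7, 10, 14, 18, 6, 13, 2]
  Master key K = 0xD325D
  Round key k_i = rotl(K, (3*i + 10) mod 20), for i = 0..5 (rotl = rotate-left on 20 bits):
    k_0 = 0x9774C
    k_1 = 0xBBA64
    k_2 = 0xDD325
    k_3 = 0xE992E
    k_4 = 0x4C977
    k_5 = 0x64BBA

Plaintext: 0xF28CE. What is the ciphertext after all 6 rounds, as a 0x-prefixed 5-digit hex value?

0xFAFB0

s_0 = plaintext = 0xF28CE
s_1 = Round(s_0, k_0) = 0x3F440
s_2 = Round(s_1, k_1) = 0x6526D
s_3 = Round(s_2, k_2) = 0x5BDF6
s_4 = Round(s_3, k_3) = 0x36848
s_5 = Round(s_4, k_4) = 0x974FE
s_6 = Round(s_5, k_5) = 0xFAFB0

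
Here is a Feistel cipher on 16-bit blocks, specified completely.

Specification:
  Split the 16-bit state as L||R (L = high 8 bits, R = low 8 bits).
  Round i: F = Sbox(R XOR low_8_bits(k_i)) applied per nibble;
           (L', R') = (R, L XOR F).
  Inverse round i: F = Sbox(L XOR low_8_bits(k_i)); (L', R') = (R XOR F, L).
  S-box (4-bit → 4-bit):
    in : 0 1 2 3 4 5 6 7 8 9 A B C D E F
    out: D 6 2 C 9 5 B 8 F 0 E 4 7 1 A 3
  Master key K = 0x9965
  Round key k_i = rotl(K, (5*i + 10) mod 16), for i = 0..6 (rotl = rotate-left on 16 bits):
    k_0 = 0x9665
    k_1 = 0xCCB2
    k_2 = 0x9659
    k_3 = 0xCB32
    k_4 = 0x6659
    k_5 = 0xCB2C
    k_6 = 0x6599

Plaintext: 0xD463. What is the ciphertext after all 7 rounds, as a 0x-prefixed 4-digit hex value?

s_0 = plaintext = 0xD463
s_1 = Round(s_0, k_0) = 0x630F
s_2 = Round(s_1, k_1) = 0x0F22
s_3 = Round(s_2, k_2) = 0x228B
s_4 = Round(s_3, k_3) = 0x8B62
s_5 = Round(s_4, k_4) = 0x624F
s_6 = Round(s_5, k_5) = 0x4FDE
s_7 = Round(s_6, k_6) = 0xDED7

0xDED7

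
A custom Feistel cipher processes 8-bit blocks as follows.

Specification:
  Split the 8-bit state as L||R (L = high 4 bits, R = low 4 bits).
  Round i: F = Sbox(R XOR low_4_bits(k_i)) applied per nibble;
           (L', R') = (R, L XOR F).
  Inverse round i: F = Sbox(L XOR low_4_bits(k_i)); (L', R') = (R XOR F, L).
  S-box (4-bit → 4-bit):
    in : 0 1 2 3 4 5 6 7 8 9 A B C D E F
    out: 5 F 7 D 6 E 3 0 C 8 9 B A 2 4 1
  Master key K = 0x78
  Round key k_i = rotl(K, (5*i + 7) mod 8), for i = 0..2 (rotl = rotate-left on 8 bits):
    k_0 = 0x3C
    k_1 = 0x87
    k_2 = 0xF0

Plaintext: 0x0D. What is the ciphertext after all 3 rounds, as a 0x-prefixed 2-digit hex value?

s_0 = plaintext = 0x0D
s_1 = Round(s_0, k_0) = 0xDF
s_2 = Round(s_1, k_1) = 0xF1
s_3 = Round(s_2, k_2) = 0x10

0x10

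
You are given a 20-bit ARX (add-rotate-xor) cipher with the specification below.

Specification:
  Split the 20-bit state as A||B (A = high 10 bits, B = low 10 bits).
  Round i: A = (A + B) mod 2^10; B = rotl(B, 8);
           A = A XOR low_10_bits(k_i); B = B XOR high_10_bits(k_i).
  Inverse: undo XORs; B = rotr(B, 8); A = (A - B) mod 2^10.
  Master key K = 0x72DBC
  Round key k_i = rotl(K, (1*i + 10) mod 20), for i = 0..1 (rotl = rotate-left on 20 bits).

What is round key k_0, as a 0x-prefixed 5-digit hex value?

0x6F1CB

K = 0x72DBC
k_0 = rotl(K, (1*0+10) mod 20) = rotl(K, 10) = 0x6F1CB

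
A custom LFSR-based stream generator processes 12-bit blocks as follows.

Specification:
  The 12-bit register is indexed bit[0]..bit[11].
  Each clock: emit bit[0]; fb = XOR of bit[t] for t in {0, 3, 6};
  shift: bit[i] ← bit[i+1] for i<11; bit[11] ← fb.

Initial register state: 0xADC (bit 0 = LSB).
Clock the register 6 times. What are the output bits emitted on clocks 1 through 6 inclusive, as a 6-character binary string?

reg_0 = 0xADC
clock 1: out=0, reg = 0x56E
clock 2: out=0, reg = 0x2B7
clock 3: out=1, reg = 0x95B
clock 4: out=1, reg = 0xCAD
clock 5: out=1, reg = 0x656
clock 6: out=0, reg = 0xB2B

001110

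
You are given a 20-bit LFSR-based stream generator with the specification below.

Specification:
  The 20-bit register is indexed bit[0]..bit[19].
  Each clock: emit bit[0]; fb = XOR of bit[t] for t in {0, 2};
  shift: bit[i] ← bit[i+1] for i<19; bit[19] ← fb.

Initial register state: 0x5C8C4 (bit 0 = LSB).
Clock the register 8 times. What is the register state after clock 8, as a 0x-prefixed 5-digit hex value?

reg_0 = 0x5C8C4
clock 1: out=0, reg = 0xAE462
clock 2: out=0, reg = 0x57231
clock 3: out=1, reg = 0xAB918
clock 4: out=0, reg = 0x55C8C
clock 5: out=0, reg = 0xAAE46
clock 6: out=0, reg = 0xD5723
clock 7: out=1, reg = 0xEAB91
clock 8: out=1, reg = 0xF55C8

0xF55C8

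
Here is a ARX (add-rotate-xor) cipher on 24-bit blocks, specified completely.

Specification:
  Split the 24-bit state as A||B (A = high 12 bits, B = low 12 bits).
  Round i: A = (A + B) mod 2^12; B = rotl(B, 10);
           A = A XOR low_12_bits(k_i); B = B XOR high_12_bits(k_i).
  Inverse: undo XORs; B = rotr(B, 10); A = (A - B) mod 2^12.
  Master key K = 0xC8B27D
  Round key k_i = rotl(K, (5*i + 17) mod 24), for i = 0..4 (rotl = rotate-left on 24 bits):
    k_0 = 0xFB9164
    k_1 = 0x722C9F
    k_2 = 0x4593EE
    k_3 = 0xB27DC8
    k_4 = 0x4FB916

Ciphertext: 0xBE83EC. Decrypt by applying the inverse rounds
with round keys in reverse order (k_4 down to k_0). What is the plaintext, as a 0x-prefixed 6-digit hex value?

0x1F10E6

s_0 = ciphertext = 0xBE83EC
s_1 = InvRound(s_0, k_4) = 0x6A1C5D
s_2 = InvRound(s_1, k_3) = 0xD80DE9
s_3 = InvRound(s_2, k_2) = 0x7AC6C2
s_4 = InvRound(s_3, k_1) = 0x3B3780
s_5 = InvRound(s_4, k_0) = 0x1F10E6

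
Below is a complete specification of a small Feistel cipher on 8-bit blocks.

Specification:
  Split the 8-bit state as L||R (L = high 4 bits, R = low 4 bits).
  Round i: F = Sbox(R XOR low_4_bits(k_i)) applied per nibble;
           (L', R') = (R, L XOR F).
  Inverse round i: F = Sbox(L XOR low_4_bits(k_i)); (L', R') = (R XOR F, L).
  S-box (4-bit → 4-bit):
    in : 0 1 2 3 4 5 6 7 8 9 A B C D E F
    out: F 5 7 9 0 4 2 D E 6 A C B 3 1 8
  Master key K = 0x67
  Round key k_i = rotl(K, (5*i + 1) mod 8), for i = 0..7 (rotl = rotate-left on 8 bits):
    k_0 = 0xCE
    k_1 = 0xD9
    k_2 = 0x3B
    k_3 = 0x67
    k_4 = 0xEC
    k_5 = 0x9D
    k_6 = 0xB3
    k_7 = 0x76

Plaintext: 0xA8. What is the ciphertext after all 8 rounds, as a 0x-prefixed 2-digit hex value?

s_0 = plaintext = 0xA8
s_1 = Round(s_0, k_0) = 0x88
s_2 = Round(s_1, k_1) = 0x8D
s_3 = Round(s_2, k_2) = 0xDA
s_4 = Round(s_3, k_3) = 0xAE
s_5 = Round(s_4, k_4) = 0xED
s_6 = Round(s_5, k_5) = 0xD1
s_7 = Round(s_6, k_6) = 0x1A
s_8 = Round(s_7, k_7) = 0xAA

0xAA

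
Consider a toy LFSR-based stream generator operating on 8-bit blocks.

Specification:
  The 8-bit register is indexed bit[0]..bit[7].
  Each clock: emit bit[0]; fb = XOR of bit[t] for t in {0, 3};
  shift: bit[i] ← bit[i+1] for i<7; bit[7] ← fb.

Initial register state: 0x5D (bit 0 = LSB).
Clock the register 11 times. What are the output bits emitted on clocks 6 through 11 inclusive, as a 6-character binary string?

reg_0 = 0x5D
clock 1: out=1, reg = 0x2E
clock 2: out=0, reg = 0x97
clock 3: out=1, reg = 0xCB
clock 4: out=1, reg = 0x65
clock 5: out=1, reg = 0xB2
clock 6: out=0, reg = 0x59
clock 7: out=1, reg = 0x2C
clock 8: out=0, reg = 0x96
clock 9: out=0, reg = 0x4B
clock 10: out=1, reg = 0x25
clock 11: out=1, reg = 0x92

010011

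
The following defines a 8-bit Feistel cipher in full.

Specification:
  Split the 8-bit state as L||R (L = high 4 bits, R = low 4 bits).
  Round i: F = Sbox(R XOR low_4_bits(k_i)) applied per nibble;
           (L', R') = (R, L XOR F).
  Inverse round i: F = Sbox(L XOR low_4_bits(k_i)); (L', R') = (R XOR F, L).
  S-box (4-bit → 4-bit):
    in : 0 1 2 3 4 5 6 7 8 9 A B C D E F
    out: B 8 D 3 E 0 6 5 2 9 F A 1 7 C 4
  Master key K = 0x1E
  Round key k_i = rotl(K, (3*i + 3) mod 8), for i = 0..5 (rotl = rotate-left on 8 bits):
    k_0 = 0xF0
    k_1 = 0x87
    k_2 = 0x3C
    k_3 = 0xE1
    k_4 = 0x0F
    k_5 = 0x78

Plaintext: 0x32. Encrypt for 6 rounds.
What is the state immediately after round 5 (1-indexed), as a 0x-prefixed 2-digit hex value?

0x41

s_0 = plaintext = 0x32
s_1 = Round(s_0, k_0) = 0x2E
s_2 = Round(s_1, k_1) = 0xEB
s_3 = Round(s_2, k_2) = 0xBB
s_4 = Round(s_3, k_3) = 0xB4
s_5 = Round(s_4, k_4) = 0x41
s_6 = Round(s_5, k_5) = 0x1D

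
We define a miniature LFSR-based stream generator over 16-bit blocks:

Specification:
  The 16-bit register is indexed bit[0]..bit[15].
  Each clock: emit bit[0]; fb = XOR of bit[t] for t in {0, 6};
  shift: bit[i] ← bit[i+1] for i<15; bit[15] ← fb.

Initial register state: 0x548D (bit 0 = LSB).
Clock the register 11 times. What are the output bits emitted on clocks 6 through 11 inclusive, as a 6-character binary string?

reg_0 = 0x548D
clock 1: out=1, reg = 0xAA46
clock 2: out=0, reg = 0xD523
clock 3: out=1, reg = 0xEA91
clock 4: out=1, reg = 0xF548
clock 5: out=0, reg = 0xFAA4
clock 6: out=0, reg = 0x7D52
clock 7: out=0, reg = 0xBEA9
clock 8: out=1, reg = 0xDF54
clock 9: out=0, reg = 0xEFAA
clock 10: out=0, reg = 0x77D5
clock 11: out=1, reg = 0x3BEA

001001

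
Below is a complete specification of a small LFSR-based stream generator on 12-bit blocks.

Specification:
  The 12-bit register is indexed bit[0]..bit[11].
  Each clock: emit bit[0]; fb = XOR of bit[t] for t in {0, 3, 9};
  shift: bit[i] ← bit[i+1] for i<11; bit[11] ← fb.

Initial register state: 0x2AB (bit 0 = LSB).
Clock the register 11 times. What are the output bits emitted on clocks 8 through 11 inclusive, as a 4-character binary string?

1010

reg_0 = 0x2AB
clock 1: out=1, reg = 0x955
clock 2: out=1, reg = 0xCAA
clock 3: out=0, reg = 0xE55
clock 4: out=1, reg = 0x72A
clock 5: out=0, reg = 0x395
clock 6: out=1, reg = 0x1CA
clock 7: out=0, reg = 0x8E5
clock 8: out=1, reg = 0xC72
clock 9: out=0, reg = 0x639
clock 10: out=1, reg = 0xB1C
clock 11: out=0, reg = 0x58E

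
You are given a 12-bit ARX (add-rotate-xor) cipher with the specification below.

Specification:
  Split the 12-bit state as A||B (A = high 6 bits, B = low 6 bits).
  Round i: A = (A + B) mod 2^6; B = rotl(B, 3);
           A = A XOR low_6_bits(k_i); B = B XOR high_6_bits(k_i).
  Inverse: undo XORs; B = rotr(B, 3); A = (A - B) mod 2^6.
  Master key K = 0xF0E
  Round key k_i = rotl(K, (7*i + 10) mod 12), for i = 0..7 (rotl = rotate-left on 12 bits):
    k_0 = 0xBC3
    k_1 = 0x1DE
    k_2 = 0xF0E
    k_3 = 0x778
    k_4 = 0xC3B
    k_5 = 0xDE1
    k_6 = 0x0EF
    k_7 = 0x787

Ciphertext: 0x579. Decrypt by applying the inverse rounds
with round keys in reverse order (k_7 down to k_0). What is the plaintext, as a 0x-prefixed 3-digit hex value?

0x18E

s_0 = ciphertext = 0x579
s_1 = InvRound(s_0, k_7) = 0x5BC
s_2 = InvRound(s_1, k_6) = 0xEBF
s_3 = InvRound(s_2, k_5) = 0x681
s_4 = InvRound(s_3, k_4) = 0x4CE
s_5 = InvRound(s_4, k_3) = 0x45A
s_6 = InvRound(s_5, k_2) = 0xAF4
s_7 = InvRound(s_6, k_1) = 0x5DE
s_8 = InvRound(s_7, k_0) = 0x18E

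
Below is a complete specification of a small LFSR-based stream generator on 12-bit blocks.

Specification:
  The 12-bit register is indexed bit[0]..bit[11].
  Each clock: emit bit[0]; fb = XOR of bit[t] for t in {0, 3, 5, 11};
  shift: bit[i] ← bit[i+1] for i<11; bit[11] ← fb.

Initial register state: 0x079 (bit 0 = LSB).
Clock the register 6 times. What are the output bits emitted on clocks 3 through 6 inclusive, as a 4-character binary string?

0111

reg_0 = 0x079
clock 1: out=1, reg = 0x83C
clock 2: out=0, reg = 0xC1E
clock 3: out=0, reg = 0x60F
clock 4: out=1, reg = 0x307
clock 5: out=1, reg = 0x983
clock 6: out=1, reg = 0x4C1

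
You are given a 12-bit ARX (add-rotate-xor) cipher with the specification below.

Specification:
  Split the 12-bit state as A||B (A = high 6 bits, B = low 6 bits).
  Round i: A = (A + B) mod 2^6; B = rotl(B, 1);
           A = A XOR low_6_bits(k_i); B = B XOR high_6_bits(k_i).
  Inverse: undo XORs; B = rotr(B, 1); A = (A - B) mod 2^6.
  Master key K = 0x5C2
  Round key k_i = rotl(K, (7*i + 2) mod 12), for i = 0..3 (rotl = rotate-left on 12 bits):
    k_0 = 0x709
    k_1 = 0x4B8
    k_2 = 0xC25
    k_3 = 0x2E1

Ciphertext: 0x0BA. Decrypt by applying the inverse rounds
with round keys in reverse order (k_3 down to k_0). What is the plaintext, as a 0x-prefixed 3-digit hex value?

0x0EB

s_0 = ciphertext = 0x0BA
s_1 = InvRound(s_0, k_3) = 0xAF8
s_2 = InvRound(s_1, k_2) = 0x284
s_3 = InvRound(s_2, k_1) = 0x9CB
s_4 = InvRound(s_3, k_0) = 0x0EB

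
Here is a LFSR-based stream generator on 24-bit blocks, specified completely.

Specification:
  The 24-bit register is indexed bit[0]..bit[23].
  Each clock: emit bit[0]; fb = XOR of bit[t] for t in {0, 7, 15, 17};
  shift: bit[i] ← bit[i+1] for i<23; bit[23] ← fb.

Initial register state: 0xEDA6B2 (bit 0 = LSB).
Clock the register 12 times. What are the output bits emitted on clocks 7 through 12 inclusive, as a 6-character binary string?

010110

reg_0 = 0xEDA6B2
clock 1: out=0, reg = 0x76D359
clock 2: out=1, reg = 0xBB69AC
clock 3: out=0, reg = 0x5DB4D6
clock 4: out=0, reg = 0x2EDA6B
clock 5: out=1, reg = 0x976D35
clock 6: out=1, reg = 0x4BB69A
clock 7: out=0, reg = 0xA5DB4D
clock 8: out=1, reg = 0x52EDA6
clock 9: out=0, reg = 0xA976D3
clock 10: out=1, reg = 0x54BB69
clock 11: out=1, reg = 0x2A5DB4
clock 12: out=0, reg = 0x152EDA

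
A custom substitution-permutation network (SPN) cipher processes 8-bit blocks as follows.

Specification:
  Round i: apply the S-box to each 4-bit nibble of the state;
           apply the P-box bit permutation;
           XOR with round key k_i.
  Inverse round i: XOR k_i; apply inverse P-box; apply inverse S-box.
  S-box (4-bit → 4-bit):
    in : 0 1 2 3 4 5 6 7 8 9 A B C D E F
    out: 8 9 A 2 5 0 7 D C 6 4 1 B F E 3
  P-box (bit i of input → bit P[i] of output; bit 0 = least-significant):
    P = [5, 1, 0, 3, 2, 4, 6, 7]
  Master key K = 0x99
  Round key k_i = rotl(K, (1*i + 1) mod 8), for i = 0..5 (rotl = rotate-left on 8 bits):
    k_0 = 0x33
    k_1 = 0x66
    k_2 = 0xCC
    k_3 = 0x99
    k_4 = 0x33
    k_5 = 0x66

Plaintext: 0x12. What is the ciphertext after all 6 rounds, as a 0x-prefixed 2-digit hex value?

s_0 = plaintext = 0x12
s_1 = Round(s_0, k_0) = 0xBD
s_2 = Round(s_1, k_1) = 0x49
s_3 = Round(s_2, k_2) = 0x8B
s_4 = Round(s_3, k_3) = 0x79
s_5 = Round(s_4, k_4) = 0xF4
s_6 = Round(s_5, k_5) = 0x53

0x53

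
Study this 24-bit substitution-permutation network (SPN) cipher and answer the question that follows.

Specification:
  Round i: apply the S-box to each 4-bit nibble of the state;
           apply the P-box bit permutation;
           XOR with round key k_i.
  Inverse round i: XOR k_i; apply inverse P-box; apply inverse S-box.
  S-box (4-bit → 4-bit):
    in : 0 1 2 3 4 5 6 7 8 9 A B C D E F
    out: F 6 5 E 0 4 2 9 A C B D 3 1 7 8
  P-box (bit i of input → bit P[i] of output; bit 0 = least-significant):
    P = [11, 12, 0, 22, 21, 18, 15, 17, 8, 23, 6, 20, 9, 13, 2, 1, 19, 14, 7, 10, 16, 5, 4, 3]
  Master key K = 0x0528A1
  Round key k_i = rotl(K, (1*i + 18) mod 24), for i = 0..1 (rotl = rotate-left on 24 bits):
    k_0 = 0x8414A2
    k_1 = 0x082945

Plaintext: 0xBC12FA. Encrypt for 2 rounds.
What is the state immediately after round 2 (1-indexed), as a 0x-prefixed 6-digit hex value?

0x0B1464

s_0 = plaintext = 0xBC12FA
s_1 = Round(s_0, k_0) = 0xCF6DFE
s_2 = Round(s_1, k_1) = 0x0B1464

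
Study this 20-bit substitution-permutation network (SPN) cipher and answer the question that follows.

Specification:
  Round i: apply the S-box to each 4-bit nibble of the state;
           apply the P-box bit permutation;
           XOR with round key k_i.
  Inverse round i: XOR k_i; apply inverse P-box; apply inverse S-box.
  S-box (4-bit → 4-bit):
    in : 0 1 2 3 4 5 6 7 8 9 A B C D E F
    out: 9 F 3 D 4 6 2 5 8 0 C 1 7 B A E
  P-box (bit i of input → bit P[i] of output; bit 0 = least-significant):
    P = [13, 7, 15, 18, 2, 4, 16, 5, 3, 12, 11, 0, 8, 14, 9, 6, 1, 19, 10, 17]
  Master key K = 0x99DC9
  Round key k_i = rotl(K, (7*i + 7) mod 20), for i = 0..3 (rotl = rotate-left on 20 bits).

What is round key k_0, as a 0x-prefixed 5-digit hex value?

0xEE4CC

K = 0x99DC9
k_0 = rotl(K, (7*0+7) mod 20) = rotl(K, 7) = 0xEE4CC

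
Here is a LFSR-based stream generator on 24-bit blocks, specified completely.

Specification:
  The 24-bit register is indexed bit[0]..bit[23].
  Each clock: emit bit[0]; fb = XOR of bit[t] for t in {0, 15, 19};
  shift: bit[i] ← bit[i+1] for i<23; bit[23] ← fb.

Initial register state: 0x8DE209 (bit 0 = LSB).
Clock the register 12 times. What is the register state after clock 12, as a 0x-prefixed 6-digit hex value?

0x9638DE

reg_0 = 0x8DE209
clock 1: out=1, reg = 0xC6F104
clock 2: out=0, reg = 0xE37882
clock 3: out=0, reg = 0x71BC41
clock 4: out=1, reg = 0x38DE20
clock 5: out=0, reg = 0x1C6F10
clock 6: out=0, reg = 0x8E3788
clock 7: out=0, reg = 0xC71BC4
clock 8: out=0, reg = 0x638DE2
clock 9: out=0, reg = 0xB1C6F1
clock 10: out=1, reg = 0x58E378
clock 11: out=0, reg = 0x2C71BC
clock 12: out=0, reg = 0x9638DE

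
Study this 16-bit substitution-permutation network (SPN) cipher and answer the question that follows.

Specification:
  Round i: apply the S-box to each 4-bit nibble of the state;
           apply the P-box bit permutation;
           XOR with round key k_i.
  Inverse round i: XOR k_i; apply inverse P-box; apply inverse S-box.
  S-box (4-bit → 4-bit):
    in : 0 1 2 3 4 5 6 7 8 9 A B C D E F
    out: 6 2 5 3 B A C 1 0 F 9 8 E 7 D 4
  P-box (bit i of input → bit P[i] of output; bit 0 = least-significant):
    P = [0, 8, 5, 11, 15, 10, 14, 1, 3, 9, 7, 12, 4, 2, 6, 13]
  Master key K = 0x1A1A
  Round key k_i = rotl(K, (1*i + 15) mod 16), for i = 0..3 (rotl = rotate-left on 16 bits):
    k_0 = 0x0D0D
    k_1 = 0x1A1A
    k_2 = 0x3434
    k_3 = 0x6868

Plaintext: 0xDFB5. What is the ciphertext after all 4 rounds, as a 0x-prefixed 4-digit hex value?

0x7427

s_0 = plaintext = 0xDFB5
s_1 = Round(s_0, k_0) = 0x04DB
s_2 = Round(s_1, k_1) = 0xC456
s_3 = Round(s_2, k_2) = 0x0A5A
s_4 = Round(s_3, k_3) = 0x7427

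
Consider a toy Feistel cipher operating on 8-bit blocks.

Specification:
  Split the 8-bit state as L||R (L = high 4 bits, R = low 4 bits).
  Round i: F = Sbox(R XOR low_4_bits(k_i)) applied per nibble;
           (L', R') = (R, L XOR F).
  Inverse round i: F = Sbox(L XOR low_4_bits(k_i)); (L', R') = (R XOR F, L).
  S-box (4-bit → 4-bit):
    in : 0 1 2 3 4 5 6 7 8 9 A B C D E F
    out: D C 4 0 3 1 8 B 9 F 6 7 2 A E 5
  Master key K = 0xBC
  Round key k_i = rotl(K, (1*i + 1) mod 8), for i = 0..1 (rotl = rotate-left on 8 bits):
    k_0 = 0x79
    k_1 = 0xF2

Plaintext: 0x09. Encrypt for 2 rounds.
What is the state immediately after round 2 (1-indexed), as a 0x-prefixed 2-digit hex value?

s_0 = plaintext = 0x09
s_1 = Round(s_0, k_0) = 0x9D
s_2 = Round(s_1, k_1) = 0xDC

0xDC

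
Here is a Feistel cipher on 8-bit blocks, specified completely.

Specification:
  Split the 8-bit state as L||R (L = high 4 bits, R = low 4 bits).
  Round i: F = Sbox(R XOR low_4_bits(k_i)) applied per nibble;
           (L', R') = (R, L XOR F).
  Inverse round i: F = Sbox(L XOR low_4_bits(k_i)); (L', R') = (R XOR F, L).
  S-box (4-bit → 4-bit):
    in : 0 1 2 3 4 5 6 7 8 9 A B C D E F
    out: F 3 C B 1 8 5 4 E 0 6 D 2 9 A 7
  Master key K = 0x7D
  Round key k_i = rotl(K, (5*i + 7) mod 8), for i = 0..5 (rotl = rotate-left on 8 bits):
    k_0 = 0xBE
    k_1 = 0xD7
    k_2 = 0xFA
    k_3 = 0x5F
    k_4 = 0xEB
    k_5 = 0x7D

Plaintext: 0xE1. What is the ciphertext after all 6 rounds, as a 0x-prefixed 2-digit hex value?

s_0 = plaintext = 0xE1
s_1 = Round(s_0, k_0) = 0x19
s_2 = Round(s_1, k_1) = 0x9B
s_3 = Round(s_2, k_2) = 0xBA
s_4 = Round(s_3, k_3) = 0xA3
s_5 = Round(s_4, k_4) = 0x34
s_6 = Round(s_5, k_5) = 0x43

0x43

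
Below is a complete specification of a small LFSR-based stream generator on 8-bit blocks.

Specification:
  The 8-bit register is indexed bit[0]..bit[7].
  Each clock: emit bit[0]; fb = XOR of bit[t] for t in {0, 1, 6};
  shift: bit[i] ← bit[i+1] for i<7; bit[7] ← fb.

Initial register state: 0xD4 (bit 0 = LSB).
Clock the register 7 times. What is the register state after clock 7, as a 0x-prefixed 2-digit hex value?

0xB3

reg_0 = 0xD4
clock 1: out=0, reg = 0xEA
clock 2: out=0, reg = 0x75
clock 3: out=1, reg = 0x3A
clock 4: out=0, reg = 0x9D
clock 5: out=1, reg = 0xCE
clock 6: out=0, reg = 0x67
clock 7: out=1, reg = 0xB3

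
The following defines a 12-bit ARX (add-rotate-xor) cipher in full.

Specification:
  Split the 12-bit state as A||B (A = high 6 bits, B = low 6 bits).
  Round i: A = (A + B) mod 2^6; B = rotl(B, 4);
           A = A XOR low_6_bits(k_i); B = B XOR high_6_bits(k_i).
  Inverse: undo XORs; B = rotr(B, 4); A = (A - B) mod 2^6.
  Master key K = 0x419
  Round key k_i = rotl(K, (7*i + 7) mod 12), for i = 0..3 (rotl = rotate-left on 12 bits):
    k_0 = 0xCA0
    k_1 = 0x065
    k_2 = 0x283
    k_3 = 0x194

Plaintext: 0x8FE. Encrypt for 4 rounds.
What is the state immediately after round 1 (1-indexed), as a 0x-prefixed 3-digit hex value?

0x05D

s_0 = plaintext = 0x8FE
s_1 = Round(s_0, k_0) = 0x05D
s_2 = Round(s_1, k_1) = 0xED6
s_3 = Round(s_2, k_2) = 0x4AF
s_4 = Round(s_3, k_3) = 0x57D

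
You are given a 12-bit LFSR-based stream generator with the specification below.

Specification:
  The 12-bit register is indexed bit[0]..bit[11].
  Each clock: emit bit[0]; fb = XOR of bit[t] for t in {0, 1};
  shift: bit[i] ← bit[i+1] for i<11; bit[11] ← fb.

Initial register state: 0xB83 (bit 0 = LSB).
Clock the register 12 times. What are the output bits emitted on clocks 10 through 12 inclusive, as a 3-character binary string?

101

reg_0 = 0xB83
clock 1: out=1, reg = 0x5C1
clock 2: out=1, reg = 0xAE0
clock 3: out=0, reg = 0x570
clock 4: out=0, reg = 0x2B8
clock 5: out=0, reg = 0x15C
clock 6: out=0, reg = 0x0AE
clock 7: out=0, reg = 0x857
clock 8: out=1, reg = 0x42B
clock 9: out=1, reg = 0x215
clock 10: out=1, reg = 0x90A
clock 11: out=0, reg = 0xC85
clock 12: out=1, reg = 0xE42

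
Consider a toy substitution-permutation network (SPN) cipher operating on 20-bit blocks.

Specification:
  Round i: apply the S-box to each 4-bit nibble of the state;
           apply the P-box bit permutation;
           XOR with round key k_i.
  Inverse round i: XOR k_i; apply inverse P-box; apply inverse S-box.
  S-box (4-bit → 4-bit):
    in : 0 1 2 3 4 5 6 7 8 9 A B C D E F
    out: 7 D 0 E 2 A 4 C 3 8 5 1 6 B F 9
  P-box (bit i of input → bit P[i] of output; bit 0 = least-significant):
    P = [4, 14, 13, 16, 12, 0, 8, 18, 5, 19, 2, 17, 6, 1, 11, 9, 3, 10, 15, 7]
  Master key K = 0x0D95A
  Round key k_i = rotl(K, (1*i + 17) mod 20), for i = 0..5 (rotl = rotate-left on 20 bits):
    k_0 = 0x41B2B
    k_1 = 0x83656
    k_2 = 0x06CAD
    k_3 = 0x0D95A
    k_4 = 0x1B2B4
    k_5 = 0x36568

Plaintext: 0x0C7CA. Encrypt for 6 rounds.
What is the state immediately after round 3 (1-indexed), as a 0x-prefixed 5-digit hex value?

s_0 = plaintext = 0x0C7CA
s_1 = Round(s_0, k_0) = 0x6B634
s_2 = Round(s_1, k_1) = 0xCF713
s_3 = Round(s_2, k_2) = 0x79BE9
s_4 = Round(s_3, k_3) = 0x54AFB
s_5 = Round(s_4, k_4) = 0x5A602
s_6 = Round(s_5, k_5) = 0x378AD

0x79BE9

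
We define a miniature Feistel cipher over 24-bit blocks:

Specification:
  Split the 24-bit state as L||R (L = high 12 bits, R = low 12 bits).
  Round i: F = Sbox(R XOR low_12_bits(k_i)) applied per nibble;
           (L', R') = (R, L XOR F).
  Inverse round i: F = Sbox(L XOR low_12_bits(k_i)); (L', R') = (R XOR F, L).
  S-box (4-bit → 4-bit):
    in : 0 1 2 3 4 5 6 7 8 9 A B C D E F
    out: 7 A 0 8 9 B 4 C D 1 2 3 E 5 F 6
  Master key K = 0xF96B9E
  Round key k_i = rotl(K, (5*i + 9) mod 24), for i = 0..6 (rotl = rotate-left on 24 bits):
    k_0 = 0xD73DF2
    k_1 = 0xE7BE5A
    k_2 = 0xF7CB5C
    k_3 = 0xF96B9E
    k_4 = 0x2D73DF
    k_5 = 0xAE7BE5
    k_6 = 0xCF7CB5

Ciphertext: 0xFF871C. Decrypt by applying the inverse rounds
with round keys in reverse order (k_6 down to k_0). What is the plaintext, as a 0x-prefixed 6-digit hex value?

0x91C107

s_0 = ciphertext = 0xFF871C
s_1 = InvRound(s_0, k_6) = 0xF89FF8
s_2 = InvRound(s_1, k_5) = 0x6B6F89
s_3 = InvRound(s_2, k_4) = 0x4C86B6
s_4 = InvRound(s_3, k_3) = 0x0024C8
s_5 = InvRound(s_4, k_2) = 0x777002
s_6 = InvRound(s_5, k_1) = 0x107777
s_7 = InvRound(s_6, k_0) = 0x91C107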